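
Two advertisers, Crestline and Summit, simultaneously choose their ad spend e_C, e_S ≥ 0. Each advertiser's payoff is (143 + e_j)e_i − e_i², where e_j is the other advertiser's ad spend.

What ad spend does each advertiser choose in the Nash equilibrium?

143

Crestline's payoff is (143 + e_S)e_C − e_C².
∂π/∂e_C = 143 + e_S − 2e_C = 0, so e_C = 71.5 + 0.5e_S.
By symmetry e_S = e_C; substituting into the reaction function, 0.5e_C = 71.5 and e_C = 143.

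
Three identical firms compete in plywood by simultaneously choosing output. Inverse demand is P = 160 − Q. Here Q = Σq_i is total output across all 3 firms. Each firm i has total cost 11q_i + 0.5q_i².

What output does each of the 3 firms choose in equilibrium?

29.8

A representative firm's profit is π_i = q_i(160 − Q) − 11q_i − 0.5q_i², with Q = q_i + Σ_{j≠i} q_j.
First-order condition: 149 − 3q_i − Σ_{j≠i} q_j = 0.
With identical firms, set every q_j = q: then 149 − 3q − 2q = 0, i.e. q = 149/5 = 29.8.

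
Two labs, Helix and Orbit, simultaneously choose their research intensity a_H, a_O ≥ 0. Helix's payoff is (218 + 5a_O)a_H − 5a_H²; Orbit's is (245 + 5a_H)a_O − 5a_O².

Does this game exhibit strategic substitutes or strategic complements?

strategic complements

Expanding Helix's payoff: 218a_H + 5a_Oa_H − 5a_H².
∂π/∂a_H = 218 + 5a_O − 10a_H = 0, so a_H = 21.8 + 0.5a_O.
The best-response slope da_H/da_O = 0.5 > 0: the reaction function is upward-sloping, so the choices are strategic complements.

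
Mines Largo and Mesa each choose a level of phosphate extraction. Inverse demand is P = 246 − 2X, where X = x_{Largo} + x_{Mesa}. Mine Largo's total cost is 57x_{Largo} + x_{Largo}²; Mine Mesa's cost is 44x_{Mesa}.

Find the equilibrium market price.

127.4

Mine Largo's profit: π = x_{Largo}(246 − 2(x_{Largo} + x_{Mesa})) − 57x_{Largo} − x_{Largo}².
∂π/∂x_{Largo} = 189 − 6x_{Largo} − 2x_{Mesa} = 0, so x_{Largo} = 31.5 − (1/3)x_{Mesa}.
For Mesa: ∂π/∂x_{Mesa} = 202 − 4x_{Mesa} − 2x_{Largo} = 0 ⇒ x_{Mesa} = 50.5 − 0.5x_{Largo}.
Plugging x_{Mesa} into Largo's best response: x_{Largo} = 31.5 − (1/3)(50.5 − 0.5x_{Largo}) ⇒ (5/6)x_{Largo} = 44/3, so x_{Largo} = 17.6.
Then x_{Mesa} = 50.5 − 0.5·17.6 = 41.7.
Equilibrium price: P = 246 − 2·59.3 = 127.4.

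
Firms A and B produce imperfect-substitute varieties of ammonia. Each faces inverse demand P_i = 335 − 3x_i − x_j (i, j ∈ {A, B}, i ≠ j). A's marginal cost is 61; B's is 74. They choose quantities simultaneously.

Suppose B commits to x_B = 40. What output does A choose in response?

Firm A's profit: π = x_A(335 − 3x_A − x_B) − 61x_A.
∂π/∂x_A = 274 − 6x_A − x_B = 0 ⇒ x_A = 137/3 − (1/6)x_B.
At x_B = 40: x_A = 137/3 − (1/6)·40 = 39.

39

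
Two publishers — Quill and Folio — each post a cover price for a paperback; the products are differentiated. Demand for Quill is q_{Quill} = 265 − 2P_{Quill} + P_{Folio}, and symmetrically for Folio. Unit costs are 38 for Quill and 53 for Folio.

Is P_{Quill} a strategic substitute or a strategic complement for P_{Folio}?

Quill's profit: π = (P_{Quill} − 38)(265 − 2P_{Quill} + P_{Folio}).
∂π/∂P_{Quill} = 341 − 4P_{Quill} + P_{Folio} = 0 ⇒ P_{Quill} = 85.25 + 0.25P_{Folio}.
The best-response slope dP_{Quill}/dP_{Folio} = 0.25 > 0: the reaction function is upward-sloping, so the choices are strategic complements.

strategic complements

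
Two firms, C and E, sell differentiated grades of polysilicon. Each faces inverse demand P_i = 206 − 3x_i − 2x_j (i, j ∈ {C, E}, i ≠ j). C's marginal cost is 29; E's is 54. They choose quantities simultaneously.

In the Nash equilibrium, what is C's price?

100.0625

Firm C's profit: π = x_C(206 − 3x_C − 2x_E) − 29x_C.
∂π/∂x_C = 177 − 6x_C − 2x_E = 0 ⇒ x_C = 29.5 − (1/3)x_E.
Similarly x_E = 76/3 − (1/3)x_C.
Substituting the second reaction function into the first: x_C = 29.5 − (1/3)(76/3 − (1/3)x_C), which gives (8/9)x_C = 379/18 ⇒ x_C = 23.6875.
Then x_E = 76/3 − (1/3)·23.6875 = 17.4375.
P_C = 206 − 3·23.6875 − 2·17.4375 = 100.0625.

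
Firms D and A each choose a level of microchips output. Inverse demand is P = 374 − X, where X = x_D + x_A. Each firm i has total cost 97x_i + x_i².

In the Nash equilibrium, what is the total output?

Firm D's profit: π = x_D(374 − (x_D + x_A)) − 97x_D − x_D².
∂π/∂x_D = 277 − 4x_D − x_A = 0, so x_D = 69.25 − 0.25x_A.
By symmetry x_A = x_D; substituting into the reaction function, 1.25x_D = 69.25 and x_D = 55.4.
Total output: 55.4 + 55.4 = 110.8.

110.8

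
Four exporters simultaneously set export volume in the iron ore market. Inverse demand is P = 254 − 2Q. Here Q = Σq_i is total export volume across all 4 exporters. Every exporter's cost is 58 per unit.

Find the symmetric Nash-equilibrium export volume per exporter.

A representative exporter's profit is π_i = q_i(254 − 2Q) − 58q_i, with Q = q_i + Σ_{j≠i} q_j.
First-order condition: 196 − 4q_i − 2Σ_{j≠i} q_j = 0.
Imposing symmetry (q_j = q for all j) turns Σ_{j≠i} q_j into 3q, so 196 = 10q and q = 19.6.

19.6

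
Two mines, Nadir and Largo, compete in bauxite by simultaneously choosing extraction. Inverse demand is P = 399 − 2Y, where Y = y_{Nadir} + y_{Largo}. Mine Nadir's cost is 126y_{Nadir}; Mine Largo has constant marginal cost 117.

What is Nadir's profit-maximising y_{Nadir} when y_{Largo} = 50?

Mine Nadir's profit: π = y_{Nadir}(399 − 2(y_{Nadir} + y_{Largo})) − 126y_{Nadir}.
∂π/∂y_{Nadir} = 273 − 4y_{Nadir} − 2y_{Largo} = 0, so y_{Nadir} = 68.25 − 0.5y_{Largo}.
At y_{Largo} = 50: y_{Nadir} = 68.25 − 0.5·50 = 43.25.

43.25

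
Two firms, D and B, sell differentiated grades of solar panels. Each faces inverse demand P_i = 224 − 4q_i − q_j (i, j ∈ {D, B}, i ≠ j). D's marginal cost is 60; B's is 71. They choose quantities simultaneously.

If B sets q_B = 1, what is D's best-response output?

Firm D's profit: π = q_D(224 − 4q_D − q_B) − 60q_D.
∂π/∂q_D = 164 − 8q_D − q_B = 0 ⇒ q_D = 20.5 − 0.125q_B.
At q_B = 1: q_D = 20.5 − 0.125·1 = 20.375.

20.375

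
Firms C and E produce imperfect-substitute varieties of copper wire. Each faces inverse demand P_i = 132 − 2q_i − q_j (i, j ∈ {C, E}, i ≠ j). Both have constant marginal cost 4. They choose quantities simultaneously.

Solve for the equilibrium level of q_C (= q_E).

Firm C's profit: π = q_C(132 − 2q_C − q_E) − 4q_C.
∂π/∂q_C = 128 − 4q_C − q_E = 0 ⇒ q_C = 32 − 0.25q_E.
The game is symmetric, so in equilibrium q_E = q_C: the reaction function gives 1.25q_C = 32, hence q_C = 25.6.

25.6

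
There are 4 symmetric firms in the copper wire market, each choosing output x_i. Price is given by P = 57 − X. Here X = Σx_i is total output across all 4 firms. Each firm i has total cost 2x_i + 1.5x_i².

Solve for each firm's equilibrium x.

6.875

A representative firm's profit is π_i = x_i(57 − X) − 2x_i − 1.5x_i², with X = x_i + Σ_{j≠i} x_j.
First-order condition: 55 − 5x_i − Σ_{j≠i} x_j = 0.
With identical firms, set every x_j = x: then 55 − 5x − 3x = 0, i.e. x = 55/8 = 6.875.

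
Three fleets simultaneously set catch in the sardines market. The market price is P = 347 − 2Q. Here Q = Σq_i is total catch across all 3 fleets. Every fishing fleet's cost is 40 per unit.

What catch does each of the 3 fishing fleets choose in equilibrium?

A representative fishing fleet's profit is π_i = q_i(347 − 2Q) − 40q_i, with Q = q_i + Σ_{j≠i} q_j.
First-order condition: 307 − 4q_i − 2Σ_{j≠i} q_j = 0.
Imposing symmetry (q_j = q for all j) turns Σ_{j≠i} q_j into 2q, so 307 = 8q and q = 38.375.

38.375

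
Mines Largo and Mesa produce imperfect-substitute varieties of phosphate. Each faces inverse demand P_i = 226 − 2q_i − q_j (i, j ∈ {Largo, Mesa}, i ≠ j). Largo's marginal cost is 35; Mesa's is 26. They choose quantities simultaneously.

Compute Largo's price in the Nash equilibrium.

Mine Largo's profit: π = q_{Largo}(226 − 2q_{Largo} − q_{Mesa}) − 35q_{Largo}.
∂π/∂q_{Largo} = 191 − 4q_{Largo} − q_{Mesa} = 0 ⇒ q_{Largo} = 47.75 − 0.25q_{Mesa}.
Similarly q_{Mesa} = 50 − 0.25q_{Largo}.
Substituting the second reaction function into the first: q_{Largo} = 47.75 − 0.25(50 − 0.25q_{Largo}), which gives 0.9375q_{Largo} = 35.25 ⇒ q_{Largo} = 37.6.
Then q_{Mesa} = 50 − 0.25·37.6 = 40.6.
P_{Largo} = 226 − 2·37.6 − 40.6 = 110.2.

110.2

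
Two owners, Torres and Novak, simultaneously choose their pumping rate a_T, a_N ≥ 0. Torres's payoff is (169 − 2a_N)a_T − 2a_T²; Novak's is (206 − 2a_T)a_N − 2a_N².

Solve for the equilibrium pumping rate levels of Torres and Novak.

Expanding Torres's payoff: 169a_T − 2a_Na_T − 2a_T².
∂π/∂a_T = 169 − 2a_N − 4a_T = 0, so a_T = 42.25 − 0.5a_N.
Likewise for Novak: a_N = 51.5 − 0.5a_T.
Plugging a_N into Torres's best response: a_T = 42.25 − 0.5(51.5 − 0.5a_T) ⇒ 0.75a_T = 16.5, so a_T = 22.
Then a_N = 51.5 − 0.5·22 = 40.5.

22, 40.5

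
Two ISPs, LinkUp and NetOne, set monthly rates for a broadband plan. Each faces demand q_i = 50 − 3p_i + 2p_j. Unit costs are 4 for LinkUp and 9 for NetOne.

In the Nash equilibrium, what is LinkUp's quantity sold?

37.3125

LinkUp's profit: π = (p_{LinkUp} − 4)(50 − 3p_{LinkUp} + 2p_{NetOne}).
∂π/∂p_{LinkUp} = 62 − 6p_{LinkUp} + 2p_{NetOne} = 0 ⇒ p_{LinkUp} = 31/3 + (1/3)p_{NetOne}.
Similarly p_{NetOne} = 77/6 + (1/3)p_{LinkUp}.
Solving the two reaction functions simultaneously: (1 − (1/3)(1/3))p_{LinkUp} = 31/3 + (1/3)·(77/6), so (8/9)p_{LinkUp} = 263/18 and p_{LinkUp} = 16.4375.
Then p_{NetOne} = 77/6 + (1/3)·16.4375 = 18.3125.
q_{LinkUp} = 50 − 3·16.4375 + 2·18.3125 = 37.3125.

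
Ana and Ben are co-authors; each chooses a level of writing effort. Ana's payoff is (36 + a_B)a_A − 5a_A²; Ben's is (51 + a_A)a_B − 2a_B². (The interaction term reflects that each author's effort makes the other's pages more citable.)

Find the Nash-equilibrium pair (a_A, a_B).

5, 14

Expanding Ana's payoff: 36a_A + a_Ba_A − 5a_A².
∂π/∂a_A = 36 + a_B − 10a_A = 0, so a_A = 3.6 + 0.1a_B.
Likewise for Ben: a_B = 12.75 + 0.25a_A.
Plugging a_B into Ana's best response: a_A = 3.6 + 0.1(12.75 + 0.25a_A) ⇒ 0.975a_A = 4.875, so a_A = 5.
Then a_B = 12.75 + 0.25·5 = 14.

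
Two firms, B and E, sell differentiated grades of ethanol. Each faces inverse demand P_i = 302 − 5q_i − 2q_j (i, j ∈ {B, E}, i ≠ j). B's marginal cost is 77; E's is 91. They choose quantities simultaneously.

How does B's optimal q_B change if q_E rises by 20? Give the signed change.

-4

Firm B's profit: π = q_B(302 − 5q_B − 2q_E) − 77q_B.
∂π/∂q_B = 225 − 10q_B − 2q_E = 0 ⇒ q_B = 22.5 − 0.2q_E.
The reaction-function slope is −0.2, so a 20-unit rise in q_E moves q_B by −0.2 × 20 = −4. B's best response falls — the actions are strategic substitutes.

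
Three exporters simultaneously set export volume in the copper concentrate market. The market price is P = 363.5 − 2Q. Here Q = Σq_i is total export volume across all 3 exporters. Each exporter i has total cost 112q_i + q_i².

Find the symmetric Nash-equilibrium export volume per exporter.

25.15

A representative exporter's profit is π_i = q_i(363.5 − 2Q) − 112q_i − q_i², with Q = q_i + Σ_{j≠i} q_j.
First-order condition: 251.5 − 6q_i − 2Σ_{j≠i} q_j = 0.
In a symmetric equilibrium every exporter chooses the same q, so Σ_{j≠i} q_j = 2q. The condition becomes 251.5 − 10q = 0, giving q = 251.5/10 = 25.15.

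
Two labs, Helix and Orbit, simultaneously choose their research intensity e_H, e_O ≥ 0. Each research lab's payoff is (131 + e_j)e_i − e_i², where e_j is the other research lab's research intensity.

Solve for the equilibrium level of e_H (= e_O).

131

Helix's payoff is (131 + e_O)e_H − e_H².
∂π/∂e_H = 131 + e_O − 2e_H = 0, so e_H = 65.5 + 0.5e_O.
Setting e_H = e_O in the reaction function: e_H = 65.5 + 0.5e_H, so e_H = 65.5 / 0.5 = 131.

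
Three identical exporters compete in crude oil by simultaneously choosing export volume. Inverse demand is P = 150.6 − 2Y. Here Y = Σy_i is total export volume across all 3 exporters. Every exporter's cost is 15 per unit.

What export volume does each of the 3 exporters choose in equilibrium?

A representative exporter's profit is π_i = y_i(150.6 − 2Y) − 15y_i, with Y = y_i + Σ_{j≠i} y_j.
First-order condition: 135.6 − 4y_i − 2Σ_{j≠i} y_j = 0.
In a symmetric equilibrium every exporter chooses the same y, so Σ_{j≠i} y_j = 2y. The condition becomes 135.6 − 8y = 0, giving y = 135.6/8 = 16.95.

16.95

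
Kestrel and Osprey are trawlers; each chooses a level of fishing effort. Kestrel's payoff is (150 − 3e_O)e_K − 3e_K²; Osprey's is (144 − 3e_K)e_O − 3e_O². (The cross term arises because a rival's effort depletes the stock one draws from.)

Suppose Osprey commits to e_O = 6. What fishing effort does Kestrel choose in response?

22

Expanding Kestrel's payoff: 150e_K − 3e_Oe_K − 3e_K².
∂π/∂e_K = 150 − 3e_O − 6e_K = 0, so e_K = 25 − 0.5e_O.
At e_O = 6: e_K = 25 − 0.5·6 = 22.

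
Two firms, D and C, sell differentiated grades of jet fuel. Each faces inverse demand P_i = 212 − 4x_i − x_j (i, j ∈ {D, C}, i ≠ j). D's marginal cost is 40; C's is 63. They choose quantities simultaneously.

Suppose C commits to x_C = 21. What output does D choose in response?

18.875

Firm D's profit: π = x_D(212 − 4x_D − x_C) − 40x_D.
∂π/∂x_D = 172 − 8x_D − x_C = 0 ⇒ x_D = 21.5 − 0.125x_C.
At x_C = 21: x_D = 21.5 − 0.125·21 = 18.875.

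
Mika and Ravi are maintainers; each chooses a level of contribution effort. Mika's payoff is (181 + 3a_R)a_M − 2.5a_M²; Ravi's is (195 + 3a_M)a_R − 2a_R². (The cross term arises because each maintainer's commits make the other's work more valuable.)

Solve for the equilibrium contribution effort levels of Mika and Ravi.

119, 138

Expanding Mika's payoff: 181a_M + 3a_Ra_M − 2.5a_M².
∂π/∂a_M = 181 + 3a_R − 5a_M = 0, so a_M = 36.2 + 0.6a_R.
Likewise for Ravi: a_R = 48.75 + 0.75a_M.
Plugging a_R into Mika's best response: a_M = 36.2 + 0.6(48.75 + 0.75a_M) ⇒ 0.55a_M = 65.45, so a_M = 119.
Then a_R = 48.75 + 0.75·119 = 138.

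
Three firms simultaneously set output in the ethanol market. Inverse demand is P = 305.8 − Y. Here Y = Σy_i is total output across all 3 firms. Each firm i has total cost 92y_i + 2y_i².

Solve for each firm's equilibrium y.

26.725

A representative firm's profit is π_i = y_i(305.8 − Y) − 92y_i − 2y_i², with Y = y_i + Σ_{j≠i} y_j.
First-order condition: 213.8 − 6y_i − Σ_{j≠i} y_j = 0.
Imposing symmetry (y_j = y for all j) turns Σ_{j≠i} y_j into 2y, so 213.8 = 8y and y = 26.725.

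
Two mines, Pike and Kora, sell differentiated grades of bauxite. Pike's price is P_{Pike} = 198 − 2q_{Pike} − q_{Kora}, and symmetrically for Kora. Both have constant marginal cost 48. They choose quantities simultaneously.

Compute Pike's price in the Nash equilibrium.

Mine Pike's profit: π = q_{Pike}(198 − 2q_{Pike} − q_{Kora}) − 48q_{Pike}.
∂π/∂q_{Pike} = 150 − 4q_{Pike} − q_{Kora} = 0 ⇒ q_{Pike} = 37.5 − 0.25q_{Kora}.
By symmetry q_{Kora} = q_{Pike}; substituting into the reaction function, 1.25q_{Pike} = 37.5 and q_{Pike} = 30.
P_{Pike} = 198 − 2·30 − 30 = 108.

108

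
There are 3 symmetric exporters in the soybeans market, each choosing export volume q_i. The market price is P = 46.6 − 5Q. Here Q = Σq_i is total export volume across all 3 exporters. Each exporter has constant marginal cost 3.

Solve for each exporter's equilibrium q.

2.18

A representative exporter's profit is π_i = q_i(46.6 − 5Q) − 3q_i, with Q = q_i + Σ_{j≠i} q_j.
First-order condition: 43.6 − 10q_i − 5Σ_{j≠i} q_j = 0.
In a symmetric equilibrium every exporter chooses the same q, so Σ_{j≠i} q_j = 2q. The condition becomes 43.6 − 20q = 0, giving q = 43.6/20 = 2.18.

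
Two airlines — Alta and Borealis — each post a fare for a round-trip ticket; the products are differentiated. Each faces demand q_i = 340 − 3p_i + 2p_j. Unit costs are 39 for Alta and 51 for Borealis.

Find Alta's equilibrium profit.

18018.75

Alta's profit: π = (p_{Alta} − 39)(340 − 3p_{Alta} + 2p_{Borealis}).
∂π/∂p_{Alta} = 457 − 6p_{Alta} + 2p_{Borealis} = 0 ⇒ p_{Alta} = 457/6 + (1/3)p_{Borealis}.
Similarly p_{Borealis} = 493/6 + (1/3)p_{Alta}.
Solving the two reaction functions simultaneously: (1 − (1/3)(1/3))p_{Alta} = 457/6 + (1/3)·(493/6), so (8/9)p_{Alta} = 932/9 and p_{Alta} = 116.5.
Then p_{Borealis} = 493/6 + (1/3)·116.5 = 121.
q_{Alta} = 340 − 3·116.5 + 2·121 = 232.5.
Profit = (116.5 − 39)·232.5 = 18018.75.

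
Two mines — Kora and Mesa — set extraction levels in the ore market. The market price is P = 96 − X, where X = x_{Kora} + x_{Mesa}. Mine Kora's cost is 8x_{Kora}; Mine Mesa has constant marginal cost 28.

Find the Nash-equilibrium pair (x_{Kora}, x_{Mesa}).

Mine Kora's profit: π = x_{Kora}(96 − (x_{Kora} + x_{Mesa})) − 8x_{Kora}.
∂π/∂x_{Kora} = 88 − 2x_{Kora} − x_{Mesa} = 0, so x_{Kora} = 44 − 0.5x_{Mesa}.
By the same steps for Mesa: x_{Mesa} = 34 − 0.5x_{Kora}.
Solving the two reaction functions simultaneously: (1 − (−0.5)(−0.5))x_{Kora} = 44 − 0.5·34, so 0.75x_{Kora} = 27 and x_{Kora} = 36.
Then x_{Mesa} = 34 − 0.5·36 = 16.

36, 16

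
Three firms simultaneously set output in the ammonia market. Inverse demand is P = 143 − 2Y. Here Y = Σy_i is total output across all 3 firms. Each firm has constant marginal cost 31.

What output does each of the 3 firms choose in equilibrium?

A representative firm's profit is π_i = y_i(143 − 2Y) − 31y_i, with Y = y_i + Σ_{j≠i} y_j.
First-order condition: 112 − 4y_i − 2Σ_{j≠i} y_j = 0.
In a symmetric equilibrium every firm chooses the same y, so Σ_{j≠i} y_j = 2y. The condition becomes 112 − 8y = 0, giving y = 112/8 = 14.

14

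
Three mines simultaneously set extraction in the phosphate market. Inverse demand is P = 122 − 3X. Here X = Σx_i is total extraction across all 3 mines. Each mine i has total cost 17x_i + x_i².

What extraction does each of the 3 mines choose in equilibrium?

A representative mine's profit is π_i = x_i(122 − 3X) − 17x_i − x_i², with X = x_i + Σ_{j≠i} x_j.
First-order condition: 105 − 8x_i − 3Σ_{j≠i} x_j = 0.
Imposing symmetry (x_j = x for all j) turns Σ_{j≠i} x_j into 2x, so 105 = 14x and x = 7.5.

7.5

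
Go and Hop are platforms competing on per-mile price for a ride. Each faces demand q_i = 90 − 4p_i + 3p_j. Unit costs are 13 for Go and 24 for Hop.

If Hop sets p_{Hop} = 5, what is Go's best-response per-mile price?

19.625

Go's profit: π = (p_{Go} − 13)(90 − 4p_{Go} + 3p_{Hop}).
∂π/∂p_{Go} = 142 − 8p_{Go} + 3p_{Hop} = 0 ⇒ p_{Go} = 17.75 + 0.375p_{Hop}.
At p_{Hop} = 5: p_{Go} = 17.75 + 0.375·5 = 19.625.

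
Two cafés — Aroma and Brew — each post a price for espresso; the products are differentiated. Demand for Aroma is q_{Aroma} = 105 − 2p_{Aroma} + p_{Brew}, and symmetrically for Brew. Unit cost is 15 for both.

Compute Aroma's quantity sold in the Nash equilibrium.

Aroma's profit: π = (p_{Aroma} − 15)(105 − 2p_{Aroma} + p_{Brew}).
∂π/∂p_{Aroma} = 135 − 4p_{Aroma} + p_{Brew} = 0 ⇒ p_{Aroma} = 33.75 + 0.25p_{Brew}.
Setting p_{Aroma} = p_{Brew} in the reaction function: p_{Aroma} = 33.75 + 0.25p_{Aroma}, so p_{Aroma} = 33.75 / 0.75 = 45.
q_{Aroma} = 105 − 2·45 + 45 = 60.

60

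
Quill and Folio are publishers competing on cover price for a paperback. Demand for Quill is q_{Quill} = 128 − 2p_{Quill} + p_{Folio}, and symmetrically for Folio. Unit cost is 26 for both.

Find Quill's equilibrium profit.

Quill's profit: π = (p_{Quill} − 26)(128 − 2p_{Quill} + p_{Folio}).
∂π/∂p_{Quill} = 180 − 4p_{Quill} + p_{Folio} = 0 ⇒ p_{Quill} = 45 + 0.25p_{Folio}.
By symmetry p_{Folio} = p_{Quill}; substituting into the reaction function, 0.75p_{Quill} = 45 and p_{Quill} = 60.
q_{Quill} = 128 − 2·60 + 60 = 68.
Profit = (60 − 26)·68 = 2312.

2312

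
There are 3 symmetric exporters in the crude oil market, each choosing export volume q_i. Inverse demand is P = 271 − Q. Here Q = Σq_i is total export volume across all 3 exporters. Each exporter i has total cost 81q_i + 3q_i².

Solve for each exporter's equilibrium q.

19

A representative exporter's profit is π_i = q_i(271 − Q) − 81q_i − 3q_i², with Q = q_i + Σ_{j≠i} q_j.
First-order condition: 190 − 8q_i − Σ_{j≠i} q_j = 0.
In a symmetric equilibrium every exporter chooses the same q, so Σ_{j≠i} q_j = 2q. The condition becomes 190 − 10q = 0, giving q = 190/10 = 19.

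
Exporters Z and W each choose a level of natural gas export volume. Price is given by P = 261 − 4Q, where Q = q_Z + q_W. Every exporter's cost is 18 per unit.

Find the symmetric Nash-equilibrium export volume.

20.25

Exporter Z's profit: π = q_Z(261 − 4(q_Z + q_W)) − 18q_Z.
∂π/∂q_Z = 243 − 8q_Z − 4q_W = 0, so q_Z = 30.375 − 0.5q_W.
Setting q_Z = q_W in the reaction function: q_Z = 30.375 − 0.5q_Z, so q_Z = 30.375 / 1.5 = 20.25.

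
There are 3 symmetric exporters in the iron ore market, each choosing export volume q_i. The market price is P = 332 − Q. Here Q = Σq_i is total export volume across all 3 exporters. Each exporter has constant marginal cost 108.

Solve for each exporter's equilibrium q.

56

A representative exporter's profit is π_i = q_i(332 − Q) − 108q_i, with Q = q_i + Σ_{j≠i} q_j.
First-order condition: 224 − 2q_i − Σ_{j≠i} q_j = 0.
In a symmetric equilibrium every exporter chooses the same q, so Σ_{j≠i} q_j = 2q. The condition becomes 224 − 4q = 0, giving q = 224/4 = 56.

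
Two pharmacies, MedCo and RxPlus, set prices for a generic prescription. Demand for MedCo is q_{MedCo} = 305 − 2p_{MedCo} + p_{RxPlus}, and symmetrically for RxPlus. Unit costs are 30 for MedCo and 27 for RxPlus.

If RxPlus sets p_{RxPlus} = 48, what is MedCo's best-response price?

103.25

MedCo's profit: π = (p_{MedCo} − 30)(305 − 2p_{MedCo} + p_{RxPlus}).
∂π/∂p_{MedCo} = 365 − 4p_{MedCo} + p_{RxPlus} = 0 ⇒ p_{MedCo} = 91.25 + 0.25p_{RxPlus}.
At p_{RxPlus} = 48: p_{MedCo} = 91.25 + 0.25·48 = 103.25.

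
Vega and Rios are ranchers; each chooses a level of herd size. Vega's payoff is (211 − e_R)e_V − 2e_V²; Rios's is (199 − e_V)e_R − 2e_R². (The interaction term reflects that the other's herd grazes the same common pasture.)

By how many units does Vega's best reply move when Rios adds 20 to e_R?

-5

Expanding Vega's payoff: 211e_V − e_Re_V − 2e_V².
∂π/∂e_V = 211 − e_R − 4e_V = 0, so e_V = 52.75 − 0.25e_R.
The reaction-function slope is −0.25, so a 20-unit rise in e_R moves e_V by −0.25 × 20 = −5. Vega's best response falls — the actions are strategic substitutes.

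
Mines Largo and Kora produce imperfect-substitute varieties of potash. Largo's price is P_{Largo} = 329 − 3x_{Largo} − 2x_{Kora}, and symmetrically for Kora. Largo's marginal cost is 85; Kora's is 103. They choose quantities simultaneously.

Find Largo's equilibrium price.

179.875

Mine Largo's profit: π = x_{Largo}(329 − 3x_{Largo} − 2x_{Kora}) − 85x_{Largo}.
∂π/∂x_{Largo} = 244 − 6x_{Largo} − 2x_{Kora} = 0 ⇒ x_{Largo} = 122/3 − (1/3)x_{Kora}.
Similarly x_{Kora} = 113/3 − (1/3)x_{Largo}.
Plugging x_{Kora} into Largo's best response: x_{Largo} = 122/3 − (1/3)(113/3 − (1/3)x_{Largo}) ⇒ (8/9)x_{Largo} = 253/9, so x_{Largo} = 31.625.
Then x_{Kora} = 113/3 − (1/3)·31.625 = 27.125.
P_{Largo} = 329 − 3·31.625 − 2·27.125 = 179.875.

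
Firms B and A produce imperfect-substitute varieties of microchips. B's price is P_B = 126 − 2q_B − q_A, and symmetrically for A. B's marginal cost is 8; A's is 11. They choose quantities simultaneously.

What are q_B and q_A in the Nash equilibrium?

23.8, 22.8

Firm B's profit: π = q_B(126 − 2q_B − q_A) − 8q_B.
∂π/∂q_B = 118 − 4q_B − q_A = 0 ⇒ q_B = 29.5 − 0.25q_A.
Similarly q_A = 28.75 − 0.25q_B.
Plugging q_A into B's best response: q_B = 29.5 − 0.25(28.75 − 0.25q_B) ⇒ 0.9375q_B = 22.3125, so q_B = 23.8.
Then q_A = 28.75 − 0.25·23.8 = 22.8.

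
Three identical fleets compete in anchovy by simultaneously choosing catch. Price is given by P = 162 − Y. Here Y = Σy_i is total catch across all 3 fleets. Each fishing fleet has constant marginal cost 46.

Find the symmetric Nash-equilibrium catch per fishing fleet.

A representative fishing fleet's profit is π_i = y_i(162 − Y) − 46y_i, with Y = y_i + Σ_{j≠i} y_j.
First-order condition: 116 − 2y_i − Σ_{j≠i} y_j = 0.
In a symmetric equilibrium every fishing fleet chooses the same y, so Σ_{j≠i} y_j = 2y. The condition becomes 116 − 4y = 0, giving y = 116/4 = 29.

29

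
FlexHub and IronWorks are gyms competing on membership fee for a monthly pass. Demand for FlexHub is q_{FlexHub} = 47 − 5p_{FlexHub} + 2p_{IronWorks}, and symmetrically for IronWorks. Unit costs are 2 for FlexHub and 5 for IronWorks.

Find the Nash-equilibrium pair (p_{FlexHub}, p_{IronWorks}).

7.4375, 8.6875

FlexHub's profit: π = (p_{FlexHub} − 2)(47 − 5p_{FlexHub} + 2p_{IronWorks}).
∂π/∂p_{FlexHub} = 57 − 10p_{FlexHub} + 2p_{IronWorks} = 0 ⇒ p_{FlexHub} = 5.7 + 0.2p_{IronWorks}.
Similarly p_{IronWorks} = 7.2 + 0.2p_{FlexHub}.
Plugging p_{IronWorks} into FlexHub's best response: p_{FlexHub} = 5.7 + 0.2(7.2 + 0.2p_{FlexHub}) ⇒ 0.96p_{FlexHub} = 7.14, so p_{FlexHub} = 7.4375.
Then p_{IronWorks} = 7.2 + 0.2·7.4375 = 8.6875.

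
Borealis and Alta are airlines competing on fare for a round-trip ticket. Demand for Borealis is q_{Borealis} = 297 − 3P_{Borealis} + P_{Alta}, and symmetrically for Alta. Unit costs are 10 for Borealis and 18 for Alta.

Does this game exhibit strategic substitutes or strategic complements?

Borealis's profit: π = (P_{Borealis} − 10)(297 − 3P_{Borealis} + P_{Alta}).
∂π/∂P_{Borealis} = 327 − 6P_{Borealis} + P_{Alta} = 0 ⇒ P_{Borealis} = 54.5 + (1/6)P_{Alta}.
The best-response slope dP_{Borealis}/dP_{Alta} = 1/6 > 0: the reaction function is upward-sloping, so the choices are strategic complements.

strategic complements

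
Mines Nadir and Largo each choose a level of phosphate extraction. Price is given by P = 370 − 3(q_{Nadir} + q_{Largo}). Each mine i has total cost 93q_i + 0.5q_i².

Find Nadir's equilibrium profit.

Mine Nadir's profit: π = q_{Nadir}(370 − 3(q_{Nadir} + q_{Largo})) − 93q_{Nadir} − 0.5q_{Nadir}².
∂π/∂q_{Nadir} = 277 − 7q_{Nadir} − 3q_{Largo} = 0, so q_{Nadir} = 277/7 − (3/7)q_{Largo}.
By symmetry q_{Largo} = q_{Nadir}; substituting into the reaction function, (10/7)q_{Nadir} = 277/7 and q_{Nadir} = 27.7.
Price P = 370 − 3·55.4 = 203.8.
Nadir's profit: (203.8 − 93)·27.7 − 0.5(27.7)² = 2685.515.

2685.515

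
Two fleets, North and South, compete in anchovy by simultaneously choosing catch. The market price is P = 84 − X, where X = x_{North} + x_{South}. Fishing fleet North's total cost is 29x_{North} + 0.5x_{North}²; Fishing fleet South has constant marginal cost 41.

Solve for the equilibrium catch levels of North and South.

Fishing fleet North's profit: π = x_{North}(84 − (x_{North} + x_{South})) − 29x_{North} − 0.5x_{North}².
∂π/∂x_{North} = 55 − 3x_{North} − x_{South} = 0, so x_{North} = 55/3 − (1/3)x_{South}.
For South: ∂π/∂x_{South} = 43 − 2x_{South} − x_{North} = 0 ⇒ x_{South} = 21.5 − 0.5x_{North}.
Solving the two reaction functions simultaneously: (1 − (−1/3)(−0.5))x_{North} = 55/3 − (1/3)·21.5, so (5/6)x_{North} = 67/6 and x_{North} = 13.4.
Then x_{South} = 21.5 − 0.5·13.4 = 14.8.

13.4, 14.8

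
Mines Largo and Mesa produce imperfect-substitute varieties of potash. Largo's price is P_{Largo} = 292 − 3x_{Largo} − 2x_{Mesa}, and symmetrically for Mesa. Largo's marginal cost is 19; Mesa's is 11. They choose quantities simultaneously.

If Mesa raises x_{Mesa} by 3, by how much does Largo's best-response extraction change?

-1

Mine Largo's profit: π = x_{Largo}(292 − 3x_{Largo} − 2x_{Mesa}) − 19x_{Largo}.
∂π/∂x_{Largo} = 273 − 6x_{Largo} − 2x_{Mesa} = 0 ⇒ x_{Largo} = 45.5 − (1/3)x_{Mesa}.
The reaction-function slope is −1/3, so a 3-unit rise in x_{Mesa} moves x_{Largo} by −1/3 × 3 = −1. Largo's best response falls — the actions are strategic substitutes.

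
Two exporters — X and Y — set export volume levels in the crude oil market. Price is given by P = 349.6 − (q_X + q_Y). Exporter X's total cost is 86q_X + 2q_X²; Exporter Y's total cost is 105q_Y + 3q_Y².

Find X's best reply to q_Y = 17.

Exporter X's profit: π = q_X(349.6 − (q_X + q_Y)) − 86q_X − 2q_X².
∂π/∂q_X = 263.6 − 6q_X − q_Y = 0, so q_X = 659/15 − (1/6)q_Y.
At q_Y = 17: q_X = 659/15 − (1/6)·17 = 41.1.

41.1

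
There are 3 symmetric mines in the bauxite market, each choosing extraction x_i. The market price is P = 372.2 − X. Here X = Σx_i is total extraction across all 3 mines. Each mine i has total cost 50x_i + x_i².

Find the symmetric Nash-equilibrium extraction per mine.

A representative mine's profit is π_i = x_i(372.2 − X) − 50x_i − x_i², with X = x_i + Σ_{j≠i} x_j.
First-order condition: 322.2 − 4x_i − Σ_{j≠i} x_j = 0.
With identical mines, set every x_j = x: then 322.2 − 4x − 2x = 0, i.e. x = 322.2/6 = 53.7.

53.7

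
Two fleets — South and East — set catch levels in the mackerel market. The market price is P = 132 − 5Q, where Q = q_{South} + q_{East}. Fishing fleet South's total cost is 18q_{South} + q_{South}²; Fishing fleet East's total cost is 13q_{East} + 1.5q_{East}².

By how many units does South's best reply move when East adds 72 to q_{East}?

-30

Fishing fleet South's profit: π = q_{South}(132 − 5(q_{South} + q_{East})) − 18q_{South} − q_{South}².
∂π/∂q_{South} = 114 − 12q_{South} − 5q_{East} = 0, so q_{South} = 9.5 − (5/12)q_{East}.
The reaction-function slope is −5/12, so a 72-unit rise in q_{East} moves q_{South} by −5/12 × 72 = −30. South's best response falls — the actions are strategic substitutes.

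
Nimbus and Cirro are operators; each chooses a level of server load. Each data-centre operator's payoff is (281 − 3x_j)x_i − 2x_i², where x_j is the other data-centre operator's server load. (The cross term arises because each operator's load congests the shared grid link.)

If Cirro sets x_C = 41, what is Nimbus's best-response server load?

39.5

Nimbus's payoff is (281 − 3x_C)x_N − 2x_N².
∂π/∂x_N = 281 − 3x_C − 4x_N = 0, so x_N = 70.25 − 0.75x_C.
At x_C = 41: x_N = 70.25 − 0.75·41 = 39.5.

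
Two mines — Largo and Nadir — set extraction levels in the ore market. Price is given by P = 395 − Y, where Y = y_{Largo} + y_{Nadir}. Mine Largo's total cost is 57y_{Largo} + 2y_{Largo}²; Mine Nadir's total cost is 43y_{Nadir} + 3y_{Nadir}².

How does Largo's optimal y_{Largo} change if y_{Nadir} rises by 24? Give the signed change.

Mine Largo's profit: π = y_{Largo}(395 − (y_{Largo} + y_{Nadir})) − 57y_{Largo} − 2y_{Largo}².
∂π/∂y_{Largo} = 338 − 6y_{Largo} − y_{Nadir} = 0, so y_{Largo} = 169/3 − (1/6)y_{Nadir}.
The reaction-function slope is −1/6, so a 24-unit rise in y_{Nadir} moves y_{Largo} by −1/6 × 24 = −4. Largo's best response falls — the actions are strategic substitutes.

-4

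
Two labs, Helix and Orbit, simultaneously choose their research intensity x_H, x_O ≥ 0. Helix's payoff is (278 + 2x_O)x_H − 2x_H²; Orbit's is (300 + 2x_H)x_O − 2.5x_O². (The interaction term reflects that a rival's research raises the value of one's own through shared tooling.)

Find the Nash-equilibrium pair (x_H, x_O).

124.375, 109.75

Expanding Helix's payoff: 278x_H + 2x_Ox_H − 2x_H².
∂π/∂x_H = 278 + 2x_O − 4x_H = 0, so x_H = 69.5 + 0.5x_O.
Likewise for Orbit: x_O = 60 + 0.4x_H.
Plugging x_O into Helix's best response: x_H = 69.5 + 0.5(60 + 0.4x_H) ⇒ 0.8x_H = 99.5, so x_H = 124.375.
Then x_O = 60 + 0.4·124.375 = 109.75.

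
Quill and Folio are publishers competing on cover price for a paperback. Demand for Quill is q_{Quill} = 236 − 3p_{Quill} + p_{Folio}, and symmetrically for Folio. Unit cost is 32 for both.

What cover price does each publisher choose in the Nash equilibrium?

66.4

Quill's profit: π = (p_{Quill} − 32)(236 − 3p_{Quill} + p_{Folio}).
∂π/∂p_{Quill} = 332 − 6p_{Quill} + p_{Folio} = 0 ⇒ p_{Quill} = 166/3 + (1/6)p_{Folio}.
By symmetry p_{Folio} = p_{Quill}; substituting into the reaction function, (5/6)p_{Quill} = 166/3 and p_{Quill} = 66.4.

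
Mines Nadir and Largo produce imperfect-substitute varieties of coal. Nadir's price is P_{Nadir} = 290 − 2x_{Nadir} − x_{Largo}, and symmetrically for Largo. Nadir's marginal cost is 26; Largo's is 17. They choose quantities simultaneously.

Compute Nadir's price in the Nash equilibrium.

130.4

Mine Nadir's profit: π = x_{Nadir}(290 − 2x_{Nadir} − x_{Largo}) − 26x_{Nadir}.
∂π/∂x_{Nadir} = 264 − 4x_{Nadir} − x_{Largo} = 0 ⇒ x_{Nadir} = 66 − 0.25x_{Largo}.
Similarly x_{Largo} = 68.25 − 0.25x_{Nadir}.
Substituting the second reaction function into the first: x_{Nadir} = 66 − 0.25(68.25 − 0.25x_{Nadir}), which gives 0.9375x_{Nadir} = 48.9375 ⇒ x_{Nadir} = 52.2.
Then x_{Largo} = 68.25 − 0.25·52.2 = 55.2.
P_{Nadir} = 290 − 2·52.2 − 55.2 = 130.4.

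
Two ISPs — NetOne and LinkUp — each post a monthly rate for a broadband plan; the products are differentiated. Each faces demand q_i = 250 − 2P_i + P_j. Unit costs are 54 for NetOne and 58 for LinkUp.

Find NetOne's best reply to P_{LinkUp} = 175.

133.25

NetOne's profit: π = (P_{NetOne} − 54)(250 − 2P_{NetOne} + P_{LinkUp}).
∂π/∂P_{NetOne} = 358 − 4P_{NetOne} + P_{LinkUp} = 0 ⇒ P_{NetOne} = 89.5 + 0.25P_{LinkUp}.
At P_{LinkUp} = 175: P_{NetOne} = 89.5 + 0.25·175 = 133.25.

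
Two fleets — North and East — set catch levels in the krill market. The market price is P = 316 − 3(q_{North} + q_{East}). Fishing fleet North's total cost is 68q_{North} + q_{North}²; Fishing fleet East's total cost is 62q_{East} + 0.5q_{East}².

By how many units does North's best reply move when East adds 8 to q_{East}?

Fishing fleet North's profit: π = q_{North}(316 − 3(q_{North} + q_{East})) − 68q_{North} − q_{North}².
∂π/∂q_{North} = 248 − 8q_{North} − 3q_{East} = 0, so q_{North} = 31 − 0.375q_{East}.
The reaction-function slope is −0.375, so an 8-unit rise in q_{East} moves q_{North} by −0.375 × 8 = −3. North's best response falls — the actions are strategic substitutes.

-3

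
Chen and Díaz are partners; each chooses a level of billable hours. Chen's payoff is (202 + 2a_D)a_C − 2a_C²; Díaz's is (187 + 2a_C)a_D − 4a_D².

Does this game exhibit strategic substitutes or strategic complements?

Expanding Chen's payoff: 202a_C + 2a_Da_C − 2a_C².
∂π/∂a_C = 202 + 2a_D − 4a_C = 0, so a_C = 50.5 + 0.5a_D.
The best-response slope da_C/da_D = 0.5 > 0: the reaction function is upward-sloping, so the choices are strategic complements.

strategic complements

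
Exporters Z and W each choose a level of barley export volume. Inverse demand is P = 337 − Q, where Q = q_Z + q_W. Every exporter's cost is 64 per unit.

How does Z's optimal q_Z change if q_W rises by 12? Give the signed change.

-6

Exporter Z's profit: π = q_Z(337 − (q_Z + q_W)) − 64q_Z.
∂π/∂q_Z = 273 − 2q_Z − q_W = 0, so q_Z = 136.5 − 0.5q_W.
The reaction-function slope is −0.5, so a 12-unit rise in q_W moves q_Z by −0.5 × 12 = −6. Z's best response falls — the actions are strategic substitutes.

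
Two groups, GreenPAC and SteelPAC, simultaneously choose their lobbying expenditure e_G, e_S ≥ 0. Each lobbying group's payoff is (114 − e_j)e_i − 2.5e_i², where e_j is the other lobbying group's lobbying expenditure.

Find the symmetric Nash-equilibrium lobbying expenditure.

GreenPAC's payoff is (114 − e_S)e_G − 2.5e_G².
∂π/∂e_G = 114 − e_S − 5e_G = 0, so e_G = 22.8 − 0.2e_S.
Setting e_G = e_S in the reaction function: e_G = 22.8 − 0.2e_G, so e_G = 22.8 / 1.2 = 19.

19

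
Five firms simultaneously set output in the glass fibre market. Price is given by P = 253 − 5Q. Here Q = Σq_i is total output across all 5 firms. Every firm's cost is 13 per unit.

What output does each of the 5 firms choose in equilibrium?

8

A representative firm's profit is π_i = q_i(253 − 5Q) − 13q_i, with Q = q_i + Σ_{j≠i} q_j.
First-order condition: 240 − 10q_i − 5Σ_{j≠i} q_j = 0.
Imposing symmetry (q_j = q for all j) turns Σ_{j≠i} q_j into 4q, so 240 = 30q and q = 8.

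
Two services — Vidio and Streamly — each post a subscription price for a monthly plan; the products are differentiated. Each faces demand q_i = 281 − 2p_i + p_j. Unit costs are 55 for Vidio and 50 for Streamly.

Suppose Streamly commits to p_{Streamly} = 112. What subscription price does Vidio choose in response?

Vidio's profit: π = (p_{Vidio} − 55)(281 − 2p_{Vidio} + p_{Streamly}).
∂π/∂p_{Vidio} = 391 − 4p_{Vidio} + p_{Streamly} = 0 ⇒ p_{Vidio} = 97.75 + 0.25p_{Streamly}.
At p_{Streamly} = 112: p_{Vidio} = 97.75 + 0.25·112 = 125.75.

125.75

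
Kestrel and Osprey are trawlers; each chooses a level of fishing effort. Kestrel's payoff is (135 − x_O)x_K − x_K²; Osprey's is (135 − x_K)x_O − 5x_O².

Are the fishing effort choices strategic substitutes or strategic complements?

strategic substitutes

Expanding Kestrel's payoff: 135x_K − x_Ox_K − x_K².
∂π/∂x_K = 135 − x_O − 2x_K = 0, so x_K = 67.5 − 0.5x_O.
The best-response slope dx_K/dx_O = −0.5 < 0: the reaction function is downward-sloping, so the choices are strategic substitutes.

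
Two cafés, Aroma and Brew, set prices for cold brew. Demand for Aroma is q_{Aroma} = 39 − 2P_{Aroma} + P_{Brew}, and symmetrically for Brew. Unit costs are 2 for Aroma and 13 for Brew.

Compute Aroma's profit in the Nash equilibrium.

Aroma's profit: π = (P_{Aroma} − 2)(39 − 2P_{Aroma} + P_{Brew}).
∂π/∂P_{Aroma} = 43 − 4P_{Aroma} + P_{Brew} = 0 ⇒ P_{Aroma} = 10.75 + 0.25P_{Brew}.
Similarly P_{Brew} = 16.25 + 0.25P_{Aroma}.
Substituting the second reaction function into the first: P_{Aroma} = 10.75 + 0.25(16.25 + 0.25P_{Aroma}), which gives 0.9375P_{Aroma} = 14.8125 ⇒ P_{Aroma} = 15.8.
Then P_{Brew} = 16.25 + 0.25·15.8 = 20.2.
q_{Aroma} = 39 − 2·15.8 + 20.2 = 27.6.
Profit = (15.8 − 2)·27.6 = 380.88.

380.88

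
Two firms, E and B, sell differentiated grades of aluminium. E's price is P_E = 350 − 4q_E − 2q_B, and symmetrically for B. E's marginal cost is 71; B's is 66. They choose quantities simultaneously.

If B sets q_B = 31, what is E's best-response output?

Firm E's profit: π = q_E(350 − 4q_E − 2q_B) − 71q_E.
∂π/∂q_E = 279 − 8q_E − 2q_B = 0 ⇒ q_E = 34.875 − 0.25q_B.
At q_B = 31: q_E = 34.875 − 0.25·31 = 27.125.

27.125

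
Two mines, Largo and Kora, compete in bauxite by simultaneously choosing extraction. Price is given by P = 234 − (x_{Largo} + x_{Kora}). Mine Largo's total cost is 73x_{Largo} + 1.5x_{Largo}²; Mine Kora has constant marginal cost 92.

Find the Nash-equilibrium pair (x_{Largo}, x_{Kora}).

20, 61

Mine Largo's profit: π = x_{Largo}(234 − (x_{Largo} + x_{Kora})) − 73x_{Largo} − 1.5x_{Largo}².
∂π/∂x_{Largo} = 161 − 5x_{Largo} − x_{Kora} = 0, so x_{Largo} = 32.2 − 0.2x_{Kora}.
For Kora: ∂π/∂x_{Kora} = 142 − 2x_{Kora} − x_{Largo} = 0 ⇒ x_{Kora} = 71 − 0.5x_{Largo}.
Plugging x_{Kora} into Largo's best response: x_{Largo} = 32.2 − 0.2(71 − 0.5x_{Largo}) ⇒ 0.9x_{Largo} = 18, so x_{Largo} = 20.
Then x_{Kora} = 71 − 0.5·20 = 61.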